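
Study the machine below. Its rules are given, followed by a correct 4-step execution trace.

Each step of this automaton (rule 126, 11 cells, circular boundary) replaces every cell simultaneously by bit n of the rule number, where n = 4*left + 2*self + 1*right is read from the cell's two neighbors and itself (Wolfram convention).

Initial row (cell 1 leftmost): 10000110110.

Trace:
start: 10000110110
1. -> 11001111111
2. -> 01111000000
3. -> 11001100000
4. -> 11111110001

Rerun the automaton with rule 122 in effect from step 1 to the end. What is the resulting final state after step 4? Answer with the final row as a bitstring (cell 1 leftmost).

00111110110

(re-executing steps 1..4 under rule 122; state before step 1: 10000110110)
1. -> 01001111111
2. -> 10111000001
3. -> 11101100011
4. -> 00111110110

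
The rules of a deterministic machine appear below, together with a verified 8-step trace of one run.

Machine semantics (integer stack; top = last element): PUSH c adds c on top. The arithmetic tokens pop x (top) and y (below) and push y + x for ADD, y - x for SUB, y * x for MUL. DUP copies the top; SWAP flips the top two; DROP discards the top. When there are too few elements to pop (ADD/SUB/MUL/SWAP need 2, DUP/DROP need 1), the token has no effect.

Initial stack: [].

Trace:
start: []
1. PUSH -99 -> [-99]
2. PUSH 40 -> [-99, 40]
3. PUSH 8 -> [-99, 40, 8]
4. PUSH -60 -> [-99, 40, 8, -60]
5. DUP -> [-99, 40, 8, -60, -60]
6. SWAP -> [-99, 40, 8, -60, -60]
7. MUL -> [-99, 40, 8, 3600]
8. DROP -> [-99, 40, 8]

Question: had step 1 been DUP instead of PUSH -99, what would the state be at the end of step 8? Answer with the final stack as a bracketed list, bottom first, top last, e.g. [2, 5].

[40, 8]

(re-executing from step 1 with the substitution; state before step 1: [])
1. DUP -> []
2. PUSH 40 -> [40]
3. PUSH 8 -> [40, 8]
4. PUSH -60 -> [40, 8, -60]
5. DUP -> [40, 8, -60, -60]
6. SWAP -> [40, 8, -60, -60]
7. MUL -> [40, 8, 3600]
8. DROP -> [40, 8]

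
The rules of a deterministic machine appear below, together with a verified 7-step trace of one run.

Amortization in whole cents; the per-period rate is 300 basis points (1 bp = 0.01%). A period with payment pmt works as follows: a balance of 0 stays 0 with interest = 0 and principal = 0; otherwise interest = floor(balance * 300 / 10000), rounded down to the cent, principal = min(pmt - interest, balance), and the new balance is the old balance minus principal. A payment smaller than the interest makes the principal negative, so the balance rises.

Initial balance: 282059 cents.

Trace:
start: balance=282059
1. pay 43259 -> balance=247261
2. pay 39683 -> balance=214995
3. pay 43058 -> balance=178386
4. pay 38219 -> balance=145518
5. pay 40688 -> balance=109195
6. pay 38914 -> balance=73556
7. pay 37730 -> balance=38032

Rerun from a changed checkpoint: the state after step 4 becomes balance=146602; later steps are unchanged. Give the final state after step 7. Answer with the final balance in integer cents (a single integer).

state after step 4 := balance=146602
5. pay 40688 -> balance=110312
6. pay 38914 -> balance=74707
7. pay 37730 -> balance=39218

39218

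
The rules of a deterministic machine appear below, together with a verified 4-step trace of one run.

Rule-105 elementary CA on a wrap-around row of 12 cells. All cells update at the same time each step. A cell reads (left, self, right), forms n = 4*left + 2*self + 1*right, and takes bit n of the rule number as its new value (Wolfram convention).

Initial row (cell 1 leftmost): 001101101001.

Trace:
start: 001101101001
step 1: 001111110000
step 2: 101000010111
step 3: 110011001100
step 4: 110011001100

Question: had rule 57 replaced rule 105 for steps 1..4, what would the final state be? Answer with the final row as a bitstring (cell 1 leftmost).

(re-executing steps 1..4 under rule 57; state before step 1: 001101101001)
step 1: 101011010100
step 2: 010110101010
step 3: 001101010101
step 4: 101010101010

101010101010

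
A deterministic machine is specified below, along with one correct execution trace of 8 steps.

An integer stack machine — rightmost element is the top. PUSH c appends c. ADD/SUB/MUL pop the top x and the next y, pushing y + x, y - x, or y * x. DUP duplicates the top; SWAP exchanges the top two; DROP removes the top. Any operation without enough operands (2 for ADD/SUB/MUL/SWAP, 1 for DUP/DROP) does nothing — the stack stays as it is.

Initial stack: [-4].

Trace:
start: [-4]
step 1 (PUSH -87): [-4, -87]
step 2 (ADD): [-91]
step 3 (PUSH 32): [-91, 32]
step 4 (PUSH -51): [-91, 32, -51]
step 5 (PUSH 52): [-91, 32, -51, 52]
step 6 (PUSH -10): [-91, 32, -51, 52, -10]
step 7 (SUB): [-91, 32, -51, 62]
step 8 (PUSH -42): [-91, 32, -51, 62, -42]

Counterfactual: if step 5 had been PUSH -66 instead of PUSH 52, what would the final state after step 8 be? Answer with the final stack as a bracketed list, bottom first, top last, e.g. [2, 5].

[-91, 32, -51, -56, -42]

(re-executing from step 5 with the substitution; state before step 5: [-91, 32, -51])
step 5 (PUSH -66): [-91, 32, -51, -66]
step 6 (PUSH -10): [-91, 32, -51, -66, -10]
step 7 (SUB): [-91, 32, -51, -56]
step 8 (PUSH -42): [-91, 32, -51, -56, -42]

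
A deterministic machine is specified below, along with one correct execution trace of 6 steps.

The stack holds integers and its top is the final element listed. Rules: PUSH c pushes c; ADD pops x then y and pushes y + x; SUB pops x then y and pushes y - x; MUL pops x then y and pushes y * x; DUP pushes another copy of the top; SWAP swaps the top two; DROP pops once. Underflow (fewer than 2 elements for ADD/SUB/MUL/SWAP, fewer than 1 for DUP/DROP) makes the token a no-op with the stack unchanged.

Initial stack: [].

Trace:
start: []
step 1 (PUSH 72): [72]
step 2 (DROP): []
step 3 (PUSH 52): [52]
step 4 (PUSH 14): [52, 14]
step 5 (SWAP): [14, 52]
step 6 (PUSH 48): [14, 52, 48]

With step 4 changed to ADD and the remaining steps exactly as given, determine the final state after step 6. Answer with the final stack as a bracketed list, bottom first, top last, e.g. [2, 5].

(re-executing from step 4 with the substitution; state before step 4: [52])
step 4 (ADD): [52]
step 5 (SWAP): [52]
step 6 (PUSH 48): [52, 48]

[52, 48]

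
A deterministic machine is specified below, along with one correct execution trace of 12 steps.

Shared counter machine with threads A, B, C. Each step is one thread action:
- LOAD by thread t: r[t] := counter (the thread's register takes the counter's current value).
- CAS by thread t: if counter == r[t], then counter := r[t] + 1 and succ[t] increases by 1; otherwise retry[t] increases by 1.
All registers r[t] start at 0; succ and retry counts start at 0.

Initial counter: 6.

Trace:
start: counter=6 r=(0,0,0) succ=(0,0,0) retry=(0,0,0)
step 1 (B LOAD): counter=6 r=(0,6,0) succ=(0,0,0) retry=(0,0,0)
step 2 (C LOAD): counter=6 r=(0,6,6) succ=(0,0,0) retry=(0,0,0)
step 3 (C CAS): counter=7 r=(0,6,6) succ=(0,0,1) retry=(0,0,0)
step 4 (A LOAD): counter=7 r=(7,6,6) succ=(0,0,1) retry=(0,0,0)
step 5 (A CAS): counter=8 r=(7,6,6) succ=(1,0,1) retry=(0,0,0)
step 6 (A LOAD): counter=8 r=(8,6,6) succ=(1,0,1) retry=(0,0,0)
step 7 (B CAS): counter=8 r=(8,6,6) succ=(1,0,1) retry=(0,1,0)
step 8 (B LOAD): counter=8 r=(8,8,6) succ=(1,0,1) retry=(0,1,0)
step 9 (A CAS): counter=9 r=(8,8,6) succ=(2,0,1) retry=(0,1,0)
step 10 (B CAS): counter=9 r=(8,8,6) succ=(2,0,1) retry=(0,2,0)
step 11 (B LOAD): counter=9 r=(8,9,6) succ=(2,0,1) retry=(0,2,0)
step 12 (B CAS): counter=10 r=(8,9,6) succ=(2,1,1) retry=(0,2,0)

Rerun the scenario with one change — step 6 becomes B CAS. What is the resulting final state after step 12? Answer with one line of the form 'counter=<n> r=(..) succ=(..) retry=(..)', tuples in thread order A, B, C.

counter=10 r=(7,9,6) succ=(1,2,1) retry=(1,2,0)

(re-executing from step 6 with the substitution; state before step 6: counter=8 r=(7,6,6) succ=(1,0,1) retry=(0,0,0))
step 6 (B CAS): counter=8 r=(7,6,6) succ=(1,0,1) retry=(0,1,0)
step 7 (B CAS): counter=8 r=(7,6,6) succ=(1,0,1) retry=(0,2,0)
step 8 (B LOAD): counter=8 r=(7,8,6) succ=(1,0,1) retry=(0,2,0)
step 9 (A CAS): counter=8 r=(7,8,6) succ=(1,0,1) retry=(1,2,0)
step 10 (B CAS): counter=9 r=(7,8,6) succ=(1,1,1) retry=(1,2,0)
step 11 (B LOAD): counter=9 r=(7,9,6) succ=(1,1,1) retry=(1,2,0)
step 12 (B CAS): counter=10 r=(7,9,6) succ=(1,2,1) retry=(1,2,0)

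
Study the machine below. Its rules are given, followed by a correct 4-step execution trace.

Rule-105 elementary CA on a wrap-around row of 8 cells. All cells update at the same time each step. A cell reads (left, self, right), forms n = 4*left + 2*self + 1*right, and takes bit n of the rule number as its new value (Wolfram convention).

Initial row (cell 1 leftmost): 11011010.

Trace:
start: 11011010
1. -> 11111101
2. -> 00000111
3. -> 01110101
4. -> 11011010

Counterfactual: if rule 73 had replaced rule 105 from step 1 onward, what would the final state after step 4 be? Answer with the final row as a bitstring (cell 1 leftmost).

(re-executing steps 1..4 under rule 73; state before step 1: 11011010)
1. -> 11011000
2. -> 11011010
3. -> 11011000
4. -> 11011010

11011010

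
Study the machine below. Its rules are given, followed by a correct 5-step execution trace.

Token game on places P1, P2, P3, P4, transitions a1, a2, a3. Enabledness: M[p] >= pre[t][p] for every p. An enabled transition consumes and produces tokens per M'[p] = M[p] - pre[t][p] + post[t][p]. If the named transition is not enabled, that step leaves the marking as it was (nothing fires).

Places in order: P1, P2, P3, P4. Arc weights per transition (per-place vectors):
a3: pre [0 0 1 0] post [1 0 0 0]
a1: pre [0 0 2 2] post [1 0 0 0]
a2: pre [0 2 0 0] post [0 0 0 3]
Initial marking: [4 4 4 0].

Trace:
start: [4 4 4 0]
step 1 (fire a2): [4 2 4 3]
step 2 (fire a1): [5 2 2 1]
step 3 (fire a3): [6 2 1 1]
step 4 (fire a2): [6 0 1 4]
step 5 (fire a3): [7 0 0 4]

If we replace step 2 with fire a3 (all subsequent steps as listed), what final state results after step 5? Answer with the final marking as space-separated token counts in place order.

7 0 1 6

(re-executing from step 2 with the substitution; state before step 2: [4 2 4 3])
step 2 (fire a3): [5 2 3 3]
step 3 (fire a3): [6 2 2 3]
step 4 (fire a2): [6 0 2 6]
step 5 (fire a3): [7 0 1 6]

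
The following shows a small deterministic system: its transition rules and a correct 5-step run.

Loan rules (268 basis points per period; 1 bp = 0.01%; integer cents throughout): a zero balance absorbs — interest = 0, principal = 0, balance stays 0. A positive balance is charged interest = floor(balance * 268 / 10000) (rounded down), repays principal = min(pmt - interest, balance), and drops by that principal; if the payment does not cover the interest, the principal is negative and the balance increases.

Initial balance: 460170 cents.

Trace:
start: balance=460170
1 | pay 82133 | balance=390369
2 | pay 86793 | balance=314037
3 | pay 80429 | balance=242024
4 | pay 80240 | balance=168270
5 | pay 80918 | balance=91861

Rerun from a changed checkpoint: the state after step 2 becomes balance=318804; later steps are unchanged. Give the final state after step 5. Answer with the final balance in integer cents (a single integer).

97021

state after step 2 := balance=318804
3 | pay 80429 | balance=246918
4 | pay 80240 | balance=173295
5 | pay 80918 | balance=97021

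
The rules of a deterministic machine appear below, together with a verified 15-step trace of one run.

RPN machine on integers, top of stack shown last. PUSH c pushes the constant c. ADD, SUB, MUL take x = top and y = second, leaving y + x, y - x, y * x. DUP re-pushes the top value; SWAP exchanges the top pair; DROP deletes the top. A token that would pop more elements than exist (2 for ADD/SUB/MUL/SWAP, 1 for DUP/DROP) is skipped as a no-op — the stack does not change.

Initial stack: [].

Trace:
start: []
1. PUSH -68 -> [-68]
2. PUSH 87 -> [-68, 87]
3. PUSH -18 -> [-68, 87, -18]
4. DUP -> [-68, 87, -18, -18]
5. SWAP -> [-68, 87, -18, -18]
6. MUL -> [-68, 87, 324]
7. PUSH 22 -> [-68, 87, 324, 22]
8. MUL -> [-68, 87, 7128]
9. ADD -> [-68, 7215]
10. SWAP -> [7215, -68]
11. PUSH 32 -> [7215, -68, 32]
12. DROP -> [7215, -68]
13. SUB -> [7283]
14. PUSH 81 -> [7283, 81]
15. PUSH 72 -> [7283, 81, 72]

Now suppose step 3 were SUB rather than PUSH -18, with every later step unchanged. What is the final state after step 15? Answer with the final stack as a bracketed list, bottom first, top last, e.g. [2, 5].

(re-executing from step 3 with the substitution; state before step 3: [-68, 87])
3. SUB -> [-155]
4. DUP -> [-155, -155]
5. SWAP -> [-155, -155]
6. MUL -> [24025]
7. PUSH 22 -> [24025, 22]
8. MUL -> [528550]
9. ADD -> [528550]
10. SWAP -> [528550]
11. PUSH 32 -> [528550, 32]
12. DROP -> [528550]
13. SUB -> [528550]
14. PUSH 81 -> [528550, 81]
15. PUSH 72 -> [528550, 81, 72]

[528550, 81, 72]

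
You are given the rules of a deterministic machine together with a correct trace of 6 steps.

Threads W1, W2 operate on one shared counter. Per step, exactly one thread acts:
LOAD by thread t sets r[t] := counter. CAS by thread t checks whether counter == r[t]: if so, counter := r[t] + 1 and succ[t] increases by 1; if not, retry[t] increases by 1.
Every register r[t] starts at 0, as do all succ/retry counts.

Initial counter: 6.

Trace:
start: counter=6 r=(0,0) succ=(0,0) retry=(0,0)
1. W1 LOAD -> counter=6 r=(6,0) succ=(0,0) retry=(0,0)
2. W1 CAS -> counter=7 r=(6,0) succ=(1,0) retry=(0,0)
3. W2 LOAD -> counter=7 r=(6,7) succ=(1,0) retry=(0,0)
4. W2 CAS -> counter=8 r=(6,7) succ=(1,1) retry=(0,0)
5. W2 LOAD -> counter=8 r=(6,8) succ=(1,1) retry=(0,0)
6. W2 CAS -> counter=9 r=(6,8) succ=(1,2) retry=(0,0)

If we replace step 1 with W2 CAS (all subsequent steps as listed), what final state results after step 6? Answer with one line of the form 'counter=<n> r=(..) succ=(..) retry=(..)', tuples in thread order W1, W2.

(re-executing from step 1 with the substitution; state before step 1: counter=6 r=(0,0) succ=(0,0) retry=(0,0))
1. W2 CAS -> counter=6 r=(0,0) succ=(0,0) retry=(0,1)
2. W1 CAS -> counter=6 r=(0,0) succ=(0,0) retry=(1,1)
3. W2 LOAD -> counter=6 r=(0,6) succ=(0,0) retry=(1,1)
4. W2 CAS -> counter=7 r=(0,6) succ=(0,1) retry=(1,1)
5. W2 LOAD -> counter=7 r=(0,7) succ=(0,1) retry=(1,1)
6. W2 CAS -> counter=8 r=(0,7) succ=(0,2) retry=(1,1)

counter=8 r=(0,7) succ=(0,2) retry=(1,1)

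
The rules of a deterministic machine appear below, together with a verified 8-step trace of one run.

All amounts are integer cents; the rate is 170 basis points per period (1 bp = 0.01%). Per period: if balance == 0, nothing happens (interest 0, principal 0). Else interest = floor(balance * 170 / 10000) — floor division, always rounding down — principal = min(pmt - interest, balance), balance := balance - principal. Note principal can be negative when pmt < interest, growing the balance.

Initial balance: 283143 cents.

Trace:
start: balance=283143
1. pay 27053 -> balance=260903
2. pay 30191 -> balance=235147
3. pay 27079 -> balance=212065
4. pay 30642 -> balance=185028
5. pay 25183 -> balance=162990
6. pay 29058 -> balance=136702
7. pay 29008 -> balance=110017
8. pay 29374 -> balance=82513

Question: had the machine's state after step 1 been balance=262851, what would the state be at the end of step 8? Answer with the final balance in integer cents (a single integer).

state after step 1 := balance=262851
2. pay 30191 -> balance=237128
3. pay 27079 -> balance=214080
4. pay 30642 -> balance=187077
5. pay 25183 -> balance=165074
6. pay 29058 -> balance=138822
7. pay 29008 -> balance=112173
8. pay 29374 -> balance=84705

84705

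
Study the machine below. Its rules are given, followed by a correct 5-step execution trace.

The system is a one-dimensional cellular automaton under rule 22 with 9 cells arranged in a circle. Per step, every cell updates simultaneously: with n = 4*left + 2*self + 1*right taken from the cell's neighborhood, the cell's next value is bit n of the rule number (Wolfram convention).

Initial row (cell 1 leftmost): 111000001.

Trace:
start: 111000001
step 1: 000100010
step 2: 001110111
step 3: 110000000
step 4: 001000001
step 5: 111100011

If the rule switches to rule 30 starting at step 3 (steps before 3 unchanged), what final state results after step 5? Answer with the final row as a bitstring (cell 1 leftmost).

(re-executing steps 3..5 under rule 30; state before step 3: 001110111)
step 3: 111000100
step 4: 100101111
step 5: 011101000

011101000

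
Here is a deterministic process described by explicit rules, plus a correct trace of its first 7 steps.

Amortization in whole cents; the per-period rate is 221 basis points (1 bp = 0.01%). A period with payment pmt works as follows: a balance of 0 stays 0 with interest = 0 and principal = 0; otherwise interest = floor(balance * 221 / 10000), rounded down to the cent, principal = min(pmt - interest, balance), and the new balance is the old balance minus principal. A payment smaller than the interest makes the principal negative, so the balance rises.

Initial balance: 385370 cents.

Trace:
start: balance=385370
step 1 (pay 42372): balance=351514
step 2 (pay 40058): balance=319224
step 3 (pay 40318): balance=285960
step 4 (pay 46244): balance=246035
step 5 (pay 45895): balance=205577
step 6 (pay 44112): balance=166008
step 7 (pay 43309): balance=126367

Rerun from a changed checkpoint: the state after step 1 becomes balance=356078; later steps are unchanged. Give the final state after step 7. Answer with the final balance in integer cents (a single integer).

131572

state after step 1 := balance=356078
step 2 (pay 40058): balance=323889
step 3 (pay 40318): balance=290728
step 4 (pay 46244): balance=250909
step 5 (pay 45895): balance=210559
step 6 (pay 44112): balance=171100
step 7 (pay 43309): balance=131572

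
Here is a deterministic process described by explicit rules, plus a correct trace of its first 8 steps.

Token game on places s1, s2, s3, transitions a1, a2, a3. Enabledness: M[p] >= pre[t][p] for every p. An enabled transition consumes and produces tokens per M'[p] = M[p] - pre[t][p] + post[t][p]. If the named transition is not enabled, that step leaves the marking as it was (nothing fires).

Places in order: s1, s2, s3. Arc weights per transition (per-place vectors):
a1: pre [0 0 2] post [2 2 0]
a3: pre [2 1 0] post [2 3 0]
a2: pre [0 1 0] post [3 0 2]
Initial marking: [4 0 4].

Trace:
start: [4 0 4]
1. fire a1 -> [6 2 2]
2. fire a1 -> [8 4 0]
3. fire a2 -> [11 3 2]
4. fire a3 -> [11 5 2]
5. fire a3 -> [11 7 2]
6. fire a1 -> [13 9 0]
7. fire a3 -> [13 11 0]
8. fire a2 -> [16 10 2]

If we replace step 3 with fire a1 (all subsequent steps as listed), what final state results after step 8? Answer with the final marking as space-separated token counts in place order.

11 9 2

(re-executing from step 3 with the substitution; state before step 3: [8 4 0])
3. fire a1 -> [8 4 0]
4. fire a3 -> [8 6 0]
5. fire a3 -> [8 8 0]
6. fire a1 -> [8 8 0]
7. fire a3 -> [8 10 0]
8. fire a2 -> [11 9 2]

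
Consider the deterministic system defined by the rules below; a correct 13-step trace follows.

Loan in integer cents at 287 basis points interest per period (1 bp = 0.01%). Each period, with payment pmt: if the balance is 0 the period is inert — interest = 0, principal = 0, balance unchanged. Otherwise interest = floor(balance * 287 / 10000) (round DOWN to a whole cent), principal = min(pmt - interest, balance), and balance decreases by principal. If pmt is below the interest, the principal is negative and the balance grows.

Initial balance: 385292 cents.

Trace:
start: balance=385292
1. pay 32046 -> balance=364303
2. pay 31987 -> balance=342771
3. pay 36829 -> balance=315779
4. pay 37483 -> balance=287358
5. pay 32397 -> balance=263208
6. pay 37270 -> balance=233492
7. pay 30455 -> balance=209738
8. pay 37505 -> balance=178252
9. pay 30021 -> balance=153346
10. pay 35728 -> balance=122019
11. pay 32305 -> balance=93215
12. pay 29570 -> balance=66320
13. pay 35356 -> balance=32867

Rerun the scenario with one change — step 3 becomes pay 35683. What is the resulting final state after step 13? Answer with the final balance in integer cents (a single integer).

(re-executing from step 3 with the substitution; state before step 3: balance=342771)
3. pay 35683 -> balance=316925
4. pay 37483 -> balance=288537
5. pay 32397 -> balance=264421
6. pay 37270 -> balance=234739
7. pay 30455 -> balance=211021
8. pay 37505 -> balance=179572
9. pay 30021 -> balance=154704
10. pay 35728 -> balance=123416
11. pay 32305 -> balance=94653
12. pay 29570 -> balance=67799
13. pay 35356 -> balance=34388

34388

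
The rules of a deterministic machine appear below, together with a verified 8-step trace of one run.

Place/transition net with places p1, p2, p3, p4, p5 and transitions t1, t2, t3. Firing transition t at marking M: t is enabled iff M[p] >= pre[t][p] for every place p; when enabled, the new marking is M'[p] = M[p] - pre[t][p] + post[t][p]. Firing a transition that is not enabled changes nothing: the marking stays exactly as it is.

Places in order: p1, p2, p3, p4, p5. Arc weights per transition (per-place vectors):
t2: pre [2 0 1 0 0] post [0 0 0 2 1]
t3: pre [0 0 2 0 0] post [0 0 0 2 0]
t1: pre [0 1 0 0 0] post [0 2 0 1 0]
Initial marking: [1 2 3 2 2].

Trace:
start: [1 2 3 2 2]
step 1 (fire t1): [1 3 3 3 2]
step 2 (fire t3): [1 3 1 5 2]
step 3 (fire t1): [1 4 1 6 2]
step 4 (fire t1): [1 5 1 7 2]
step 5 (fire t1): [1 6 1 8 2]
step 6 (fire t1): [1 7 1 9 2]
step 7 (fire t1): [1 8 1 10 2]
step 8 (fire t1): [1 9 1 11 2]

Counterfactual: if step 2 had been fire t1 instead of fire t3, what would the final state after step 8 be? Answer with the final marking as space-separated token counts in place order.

1 10 3 10 2

(re-executing from step 2 with the substitution; state before step 2: [1 3 3 3 2])
step 2 (fire t1): [1 4 3 4 2]
step 3 (fire t1): [1 5 3 5 2]
step 4 (fire t1): [1 6 3 6 2]
step 5 (fire t1): [1 7 3 7 2]
step 6 (fire t1): [1 8 3 8 2]
step 7 (fire t1): [1 9 3 9 2]
step 8 (fire t1): [1 10 3 10 2]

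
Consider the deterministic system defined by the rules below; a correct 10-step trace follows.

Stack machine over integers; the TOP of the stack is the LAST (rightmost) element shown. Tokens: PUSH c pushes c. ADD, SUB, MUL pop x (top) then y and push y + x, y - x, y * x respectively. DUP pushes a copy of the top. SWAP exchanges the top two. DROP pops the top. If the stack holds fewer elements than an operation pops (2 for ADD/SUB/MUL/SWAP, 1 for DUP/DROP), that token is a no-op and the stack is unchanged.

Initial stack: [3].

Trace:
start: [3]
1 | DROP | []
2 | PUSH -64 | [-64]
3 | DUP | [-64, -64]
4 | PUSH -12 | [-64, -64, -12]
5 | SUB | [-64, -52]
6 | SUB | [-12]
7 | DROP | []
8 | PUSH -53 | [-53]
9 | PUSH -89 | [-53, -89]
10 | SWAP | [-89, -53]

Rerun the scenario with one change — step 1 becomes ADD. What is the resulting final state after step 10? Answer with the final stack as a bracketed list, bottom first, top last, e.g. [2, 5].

[3, -89, -53]

(re-executing from step 1 with the substitution; state before step 1: [3])
1 | ADD | [3]
2 | PUSH -64 | [3, -64]
3 | DUP | [3, -64, -64]
4 | PUSH -12 | [3, -64, -64, -12]
5 | SUB | [3, -64, -52]
6 | SUB | [3, -12]
7 | DROP | [3]
8 | PUSH -53 | [3, -53]
9 | PUSH -89 | [3, -53, -89]
10 | SWAP | [3, -89, -53]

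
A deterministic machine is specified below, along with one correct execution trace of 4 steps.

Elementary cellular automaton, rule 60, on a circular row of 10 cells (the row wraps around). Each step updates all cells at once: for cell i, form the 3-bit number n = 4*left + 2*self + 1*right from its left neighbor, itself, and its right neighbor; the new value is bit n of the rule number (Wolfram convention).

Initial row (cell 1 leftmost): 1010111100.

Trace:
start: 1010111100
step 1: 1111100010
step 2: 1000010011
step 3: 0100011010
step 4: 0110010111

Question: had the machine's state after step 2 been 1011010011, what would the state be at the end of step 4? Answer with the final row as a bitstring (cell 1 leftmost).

state after step 2 := 1011010011
step 3: 0110111010
step 4: 0101100111

0101100111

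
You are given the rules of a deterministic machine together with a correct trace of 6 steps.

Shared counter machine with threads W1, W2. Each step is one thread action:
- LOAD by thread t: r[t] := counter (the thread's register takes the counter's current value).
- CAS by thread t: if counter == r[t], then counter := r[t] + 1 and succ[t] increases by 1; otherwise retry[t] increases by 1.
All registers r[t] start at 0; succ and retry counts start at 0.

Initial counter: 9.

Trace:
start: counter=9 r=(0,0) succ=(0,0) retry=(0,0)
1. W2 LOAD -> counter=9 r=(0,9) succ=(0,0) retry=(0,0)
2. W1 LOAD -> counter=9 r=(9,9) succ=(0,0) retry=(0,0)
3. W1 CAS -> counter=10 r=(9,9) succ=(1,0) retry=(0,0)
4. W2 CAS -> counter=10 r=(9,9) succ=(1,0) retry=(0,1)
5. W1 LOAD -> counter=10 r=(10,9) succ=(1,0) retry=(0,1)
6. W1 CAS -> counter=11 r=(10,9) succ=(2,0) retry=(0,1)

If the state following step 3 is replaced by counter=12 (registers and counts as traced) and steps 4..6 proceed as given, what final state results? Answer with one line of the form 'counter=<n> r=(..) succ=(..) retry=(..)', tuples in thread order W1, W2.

counter=13 r=(12,9) succ=(2,0) retry=(0,1)

state after step 3 := counter=12 r=(9,9) succ=(1,0) retry=(0,0)
4. W2 CAS -> counter=12 r=(9,9) succ=(1,0) retry=(0,1)
5. W1 LOAD -> counter=12 r=(12,9) succ=(1,0) retry=(0,1)
6. W1 CAS -> counter=13 r=(12,9) succ=(2,0) retry=(0,1)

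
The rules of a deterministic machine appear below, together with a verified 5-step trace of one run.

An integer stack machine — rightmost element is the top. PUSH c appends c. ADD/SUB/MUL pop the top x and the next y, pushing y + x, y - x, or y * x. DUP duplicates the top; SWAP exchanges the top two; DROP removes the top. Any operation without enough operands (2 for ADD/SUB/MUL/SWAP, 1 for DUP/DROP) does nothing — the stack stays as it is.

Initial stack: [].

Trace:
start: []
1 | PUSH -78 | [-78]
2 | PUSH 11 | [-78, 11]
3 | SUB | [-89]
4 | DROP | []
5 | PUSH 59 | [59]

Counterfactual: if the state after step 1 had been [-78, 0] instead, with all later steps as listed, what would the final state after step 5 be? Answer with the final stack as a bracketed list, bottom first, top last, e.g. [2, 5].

state after step 1 := [-78, 0]
2 | PUSH 11 | [-78, 0, 11]
3 | SUB | [-78, -11]
4 | DROP | [-78]
5 | PUSH 59 | [-78, 59]

[-78, 59]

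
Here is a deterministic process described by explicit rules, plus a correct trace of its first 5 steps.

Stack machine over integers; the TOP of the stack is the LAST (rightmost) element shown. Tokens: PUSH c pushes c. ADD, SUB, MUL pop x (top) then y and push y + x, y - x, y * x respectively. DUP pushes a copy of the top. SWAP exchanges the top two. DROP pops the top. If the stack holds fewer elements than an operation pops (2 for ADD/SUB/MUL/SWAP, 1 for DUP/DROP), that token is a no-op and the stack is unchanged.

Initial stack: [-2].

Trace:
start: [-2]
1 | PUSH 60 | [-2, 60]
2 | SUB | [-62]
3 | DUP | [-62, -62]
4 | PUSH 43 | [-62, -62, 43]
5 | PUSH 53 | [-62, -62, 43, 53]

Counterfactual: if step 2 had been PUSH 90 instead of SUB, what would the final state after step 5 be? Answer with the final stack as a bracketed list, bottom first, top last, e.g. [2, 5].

[-2, 60, 90, 90, 43, 53]

(re-executing from step 2 with the substitution; state before step 2: [-2, 60])
2 | PUSH 90 | [-2, 60, 90]
3 | DUP | [-2, 60, 90, 90]
4 | PUSH 43 | [-2, 60, 90, 90, 43]
5 | PUSH 53 | [-2, 60, 90, 90, 43, 53]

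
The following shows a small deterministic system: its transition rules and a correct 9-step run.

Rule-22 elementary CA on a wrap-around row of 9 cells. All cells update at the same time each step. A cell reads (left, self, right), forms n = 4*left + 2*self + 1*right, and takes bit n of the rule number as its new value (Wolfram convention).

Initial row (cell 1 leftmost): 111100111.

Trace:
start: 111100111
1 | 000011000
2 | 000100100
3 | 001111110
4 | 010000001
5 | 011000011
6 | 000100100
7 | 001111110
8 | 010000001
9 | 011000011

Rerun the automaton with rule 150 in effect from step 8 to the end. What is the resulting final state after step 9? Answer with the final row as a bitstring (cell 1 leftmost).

(re-executing steps 8..9 under rule 150; state before step 8: 001111110)
8 | 010111101
9 | 010011001

010011001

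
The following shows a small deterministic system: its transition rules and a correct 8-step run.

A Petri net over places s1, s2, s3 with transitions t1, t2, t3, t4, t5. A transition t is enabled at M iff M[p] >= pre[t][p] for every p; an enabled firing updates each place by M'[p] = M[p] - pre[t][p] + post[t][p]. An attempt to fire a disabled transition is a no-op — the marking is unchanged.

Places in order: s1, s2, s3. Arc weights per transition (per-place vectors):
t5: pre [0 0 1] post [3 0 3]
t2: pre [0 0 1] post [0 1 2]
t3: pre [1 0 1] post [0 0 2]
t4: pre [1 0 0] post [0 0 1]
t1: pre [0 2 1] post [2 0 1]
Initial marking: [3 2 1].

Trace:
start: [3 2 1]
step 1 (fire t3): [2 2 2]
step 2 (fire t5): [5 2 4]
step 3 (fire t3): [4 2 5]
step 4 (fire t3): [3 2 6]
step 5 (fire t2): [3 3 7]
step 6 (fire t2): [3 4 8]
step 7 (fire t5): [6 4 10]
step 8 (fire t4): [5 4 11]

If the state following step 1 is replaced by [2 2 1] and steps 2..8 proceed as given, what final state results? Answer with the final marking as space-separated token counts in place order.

5 4 10

state after step 1 := [2 2 1]
step 2 (fire t5): [5 2 3]
step 3 (fire t3): [4 2 4]
step 4 (fire t3): [3 2 5]
step 5 (fire t2): [3 3 6]
step 6 (fire t2): [3 4 7]
step 7 (fire t5): [6 4 9]
step 8 (fire t4): [5 4 10]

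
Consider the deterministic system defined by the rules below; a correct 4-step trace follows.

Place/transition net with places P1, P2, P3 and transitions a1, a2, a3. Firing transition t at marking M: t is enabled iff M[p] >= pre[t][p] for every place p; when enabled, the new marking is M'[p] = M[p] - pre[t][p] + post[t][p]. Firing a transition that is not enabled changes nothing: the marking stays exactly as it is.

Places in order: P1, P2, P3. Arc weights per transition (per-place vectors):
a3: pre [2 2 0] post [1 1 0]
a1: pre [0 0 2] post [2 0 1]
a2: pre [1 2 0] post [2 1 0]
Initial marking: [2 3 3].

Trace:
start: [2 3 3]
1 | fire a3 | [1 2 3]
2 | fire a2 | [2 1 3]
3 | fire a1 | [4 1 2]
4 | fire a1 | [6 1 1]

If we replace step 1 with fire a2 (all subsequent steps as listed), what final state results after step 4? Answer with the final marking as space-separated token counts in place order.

(re-executing from step 1 with the substitution; state before step 1: [2 3 3])
1 | fire a2 | [3 2 3]
2 | fire a2 | [4 1 3]
3 | fire a1 | [6 1 2]
4 | fire a1 | [8 1 1]

8 1 1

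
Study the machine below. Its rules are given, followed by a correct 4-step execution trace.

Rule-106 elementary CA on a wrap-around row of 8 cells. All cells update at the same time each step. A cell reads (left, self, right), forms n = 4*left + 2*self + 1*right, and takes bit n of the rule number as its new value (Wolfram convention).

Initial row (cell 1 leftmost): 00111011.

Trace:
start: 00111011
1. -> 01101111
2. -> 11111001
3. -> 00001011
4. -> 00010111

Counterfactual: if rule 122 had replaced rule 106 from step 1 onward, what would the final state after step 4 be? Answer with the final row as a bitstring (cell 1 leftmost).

(re-executing steps 1..4 under rule 122; state before step 1: 00111011)
1. -> 11101111
2. -> 00111000
3. -> 01101100
4. -> 11111110

11111110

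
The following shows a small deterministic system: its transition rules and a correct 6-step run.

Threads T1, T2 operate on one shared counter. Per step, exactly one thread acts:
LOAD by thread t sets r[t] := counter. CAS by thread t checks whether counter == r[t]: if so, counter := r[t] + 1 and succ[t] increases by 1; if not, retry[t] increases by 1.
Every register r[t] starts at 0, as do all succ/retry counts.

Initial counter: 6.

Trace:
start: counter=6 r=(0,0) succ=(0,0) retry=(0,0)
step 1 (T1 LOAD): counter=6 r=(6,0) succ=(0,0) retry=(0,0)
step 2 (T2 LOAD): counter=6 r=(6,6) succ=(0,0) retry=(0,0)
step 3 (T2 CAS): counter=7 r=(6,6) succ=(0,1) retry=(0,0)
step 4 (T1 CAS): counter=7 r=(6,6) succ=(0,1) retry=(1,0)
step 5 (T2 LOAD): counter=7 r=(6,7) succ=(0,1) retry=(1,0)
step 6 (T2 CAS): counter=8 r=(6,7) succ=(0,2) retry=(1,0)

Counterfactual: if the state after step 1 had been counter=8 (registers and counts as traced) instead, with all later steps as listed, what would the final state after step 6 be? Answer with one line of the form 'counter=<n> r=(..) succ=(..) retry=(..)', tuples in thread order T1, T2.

state after step 1 := counter=8 r=(6,0) succ=(0,0) retry=(0,0)
step 2 (T2 LOAD): counter=8 r=(6,8) succ=(0,0) retry=(0,0)
step 3 (T2 CAS): counter=9 r=(6,8) succ=(0,1) retry=(0,0)
step 4 (T1 CAS): counter=9 r=(6,8) succ=(0,1) retry=(1,0)
step 5 (T2 LOAD): counter=9 r=(6,9) succ=(0,1) retry=(1,0)
step 6 (T2 CAS): counter=10 r=(6,9) succ=(0,2) retry=(1,0)

counter=10 r=(6,9) succ=(0,2) retry=(1,0)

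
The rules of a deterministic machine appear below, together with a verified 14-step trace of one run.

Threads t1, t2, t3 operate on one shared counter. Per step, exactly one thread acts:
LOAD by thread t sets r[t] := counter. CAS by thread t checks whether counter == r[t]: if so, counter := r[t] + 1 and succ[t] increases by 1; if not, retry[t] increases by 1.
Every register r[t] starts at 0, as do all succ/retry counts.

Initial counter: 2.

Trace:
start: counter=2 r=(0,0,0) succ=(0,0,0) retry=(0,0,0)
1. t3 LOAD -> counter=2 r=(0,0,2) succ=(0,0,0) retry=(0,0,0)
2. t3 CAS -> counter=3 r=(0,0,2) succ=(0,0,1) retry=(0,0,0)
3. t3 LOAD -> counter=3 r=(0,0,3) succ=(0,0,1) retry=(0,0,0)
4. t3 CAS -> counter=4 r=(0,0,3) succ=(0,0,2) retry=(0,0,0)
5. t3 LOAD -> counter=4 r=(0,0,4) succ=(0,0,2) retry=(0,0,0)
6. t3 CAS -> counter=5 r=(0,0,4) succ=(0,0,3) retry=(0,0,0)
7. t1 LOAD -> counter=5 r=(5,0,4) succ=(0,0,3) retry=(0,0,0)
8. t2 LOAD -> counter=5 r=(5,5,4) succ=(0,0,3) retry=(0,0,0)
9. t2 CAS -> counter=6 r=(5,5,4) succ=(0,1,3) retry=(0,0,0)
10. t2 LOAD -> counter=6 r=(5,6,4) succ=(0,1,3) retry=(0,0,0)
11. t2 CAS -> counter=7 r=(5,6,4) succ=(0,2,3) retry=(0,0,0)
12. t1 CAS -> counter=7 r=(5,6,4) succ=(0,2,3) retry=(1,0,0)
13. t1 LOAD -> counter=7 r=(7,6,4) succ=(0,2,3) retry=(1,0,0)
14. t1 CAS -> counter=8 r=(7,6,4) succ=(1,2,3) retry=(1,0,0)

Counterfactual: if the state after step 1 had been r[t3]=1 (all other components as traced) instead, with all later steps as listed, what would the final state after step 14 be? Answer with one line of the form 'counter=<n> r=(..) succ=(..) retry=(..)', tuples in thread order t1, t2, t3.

counter=7 r=(6,5,3) succ=(1,2,2) retry=(1,0,1)

state after step 1 := counter=2 r=(0,0,1) succ=(0,0,0) retry=(0,0,0)
2. t3 CAS -> counter=2 r=(0,0,1) succ=(0,0,0) retry=(0,0,1)
3. t3 LOAD -> counter=2 r=(0,0,2) succ=(0,0,0) retry=(0,0,1)
4. t3 CAS -> counter=3 r=(0,0,2) succ=(0,0,1) retry=(0,0,1)
5. t3 LOAD -> counter=3 r=(0,0,3) succ=(0,0,1) retry=(0,0,1)
6. t3 CAS -> counter=4 r=(0,0,3) succ=(0,0,2) retry=(0,0,1)
7. t1 LOAD -> counter=4 r=(4,0,3) succ=(0,0,2) retry=(0,0,1)
8. t2 LOAD -> counter=4 r=(4,4,3) succ=(0,0,2) retry=(0,0,1)
9. t2 CAS -> counter=5 r=(4,4,3) succ=(0,1,2) retry=(0,0,1)
10. t2 LOAD -> counter=5 r=(4,5,3) succ=(0,1,2) retry=(0,0,1)
11. t2 CAS -> counter=6 r=(4,5,3) succ=(0,2,2) retry=(0,0,1)
12. t1 CAS -> counter=6 r=(4,5,3) succ=(0,2,2) retry=(1,0,1)
13. t1 LOAD -> counter=6 r=(6,5,3) succ=(0,2,2) retry=(1,0,1)
14. t1 CAS -> counter=7 r=(6,5,3) succ=(1,2,2) retry=(1,0,1)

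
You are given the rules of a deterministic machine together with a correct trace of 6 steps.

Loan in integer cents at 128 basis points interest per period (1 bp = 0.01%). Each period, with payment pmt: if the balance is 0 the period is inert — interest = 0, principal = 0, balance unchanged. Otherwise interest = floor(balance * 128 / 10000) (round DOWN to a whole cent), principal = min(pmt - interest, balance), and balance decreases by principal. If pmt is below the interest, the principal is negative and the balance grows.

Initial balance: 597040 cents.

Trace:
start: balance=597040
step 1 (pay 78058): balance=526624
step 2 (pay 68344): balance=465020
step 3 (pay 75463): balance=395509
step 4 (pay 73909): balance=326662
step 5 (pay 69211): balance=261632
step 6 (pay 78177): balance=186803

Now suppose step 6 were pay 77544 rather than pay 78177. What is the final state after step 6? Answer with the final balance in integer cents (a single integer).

187436

(re-executing from step 6 with the substitution; state before step 6: balance=261632)
step 6 (pay 77544): balance=187436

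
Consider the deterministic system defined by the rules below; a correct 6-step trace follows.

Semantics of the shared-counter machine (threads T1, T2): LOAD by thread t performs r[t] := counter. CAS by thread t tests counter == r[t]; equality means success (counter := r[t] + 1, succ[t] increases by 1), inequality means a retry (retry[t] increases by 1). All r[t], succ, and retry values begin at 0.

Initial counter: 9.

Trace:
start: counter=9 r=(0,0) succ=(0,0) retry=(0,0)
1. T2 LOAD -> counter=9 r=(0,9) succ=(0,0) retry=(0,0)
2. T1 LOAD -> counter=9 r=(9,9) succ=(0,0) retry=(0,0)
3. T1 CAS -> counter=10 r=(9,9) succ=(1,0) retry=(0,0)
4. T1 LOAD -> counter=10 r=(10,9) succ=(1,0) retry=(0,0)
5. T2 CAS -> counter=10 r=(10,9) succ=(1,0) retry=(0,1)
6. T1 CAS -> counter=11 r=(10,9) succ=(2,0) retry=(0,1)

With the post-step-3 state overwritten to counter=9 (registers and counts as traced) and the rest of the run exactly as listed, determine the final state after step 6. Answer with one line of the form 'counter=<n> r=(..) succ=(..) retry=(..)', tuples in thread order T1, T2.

counter=10 r=(9,9) succ=(1,1) retry=(1,0)

state after step 3 := counter=9 r=(9,9) succ=(1,0) retry=(0,0)
4. T1 LOAD -> counter=9 r=(9,9) succ=(1,0) retry=(0,0)
5. T2 CAS -> counter=10 r=(9,9) succ=(1,1) retry=(0,0)
6. T1 CAS -> counter=10 r=(9,9) succ=(1,1) retry=(1,0)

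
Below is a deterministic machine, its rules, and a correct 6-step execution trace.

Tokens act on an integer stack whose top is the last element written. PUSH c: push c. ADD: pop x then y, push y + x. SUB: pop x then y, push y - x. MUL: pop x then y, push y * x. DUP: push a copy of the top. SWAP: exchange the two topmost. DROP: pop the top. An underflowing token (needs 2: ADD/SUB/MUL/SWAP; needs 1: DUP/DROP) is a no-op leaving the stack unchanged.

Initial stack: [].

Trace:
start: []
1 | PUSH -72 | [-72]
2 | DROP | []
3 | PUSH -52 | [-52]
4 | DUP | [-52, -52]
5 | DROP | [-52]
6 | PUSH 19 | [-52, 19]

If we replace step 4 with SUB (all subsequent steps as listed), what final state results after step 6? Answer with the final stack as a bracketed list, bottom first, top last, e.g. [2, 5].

(re-executing from step 4 with the substitution; state before step 4: [-52])
4 | SUB | [-52]
5 | DROP | []
6 | PUSH 19 | [19]

[19]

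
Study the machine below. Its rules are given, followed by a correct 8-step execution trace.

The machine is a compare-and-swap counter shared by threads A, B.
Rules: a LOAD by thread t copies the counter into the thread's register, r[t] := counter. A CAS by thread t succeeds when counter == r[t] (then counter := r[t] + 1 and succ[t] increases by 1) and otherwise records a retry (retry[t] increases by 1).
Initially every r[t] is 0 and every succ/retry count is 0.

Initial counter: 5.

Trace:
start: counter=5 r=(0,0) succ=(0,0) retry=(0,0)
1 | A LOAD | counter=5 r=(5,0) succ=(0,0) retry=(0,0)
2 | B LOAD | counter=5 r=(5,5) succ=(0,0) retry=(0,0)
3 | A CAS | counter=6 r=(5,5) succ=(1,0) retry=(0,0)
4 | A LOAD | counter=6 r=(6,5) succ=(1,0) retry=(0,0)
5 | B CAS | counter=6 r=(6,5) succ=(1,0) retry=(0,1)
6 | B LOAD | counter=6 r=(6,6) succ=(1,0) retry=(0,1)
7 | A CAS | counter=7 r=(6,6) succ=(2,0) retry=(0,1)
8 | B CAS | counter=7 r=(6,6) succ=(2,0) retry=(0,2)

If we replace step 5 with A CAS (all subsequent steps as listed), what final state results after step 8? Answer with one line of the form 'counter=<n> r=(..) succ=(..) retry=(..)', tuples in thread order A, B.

(re-executing from step 5 with the substitution; state before step 5: counter=6 r=(6,5) succ=(1,0) retry=(0,0))
5 | A CAS | counter=7 r=(6,5) succ=(2,0) retry=(0,0)
6 | B LOAD | counter=7 r=(6,7) succ=(2,0) retry=(0,0)
7 | A CAS | counter=7 r=(6,7) succ=(2,0) retry=(1,0)
8 | B CAS | counter=8 r=(6,7) succ=(2,1) retry=(1,0)

counter=8 r=(6,7) succ=(2,1) retry=(1,0)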